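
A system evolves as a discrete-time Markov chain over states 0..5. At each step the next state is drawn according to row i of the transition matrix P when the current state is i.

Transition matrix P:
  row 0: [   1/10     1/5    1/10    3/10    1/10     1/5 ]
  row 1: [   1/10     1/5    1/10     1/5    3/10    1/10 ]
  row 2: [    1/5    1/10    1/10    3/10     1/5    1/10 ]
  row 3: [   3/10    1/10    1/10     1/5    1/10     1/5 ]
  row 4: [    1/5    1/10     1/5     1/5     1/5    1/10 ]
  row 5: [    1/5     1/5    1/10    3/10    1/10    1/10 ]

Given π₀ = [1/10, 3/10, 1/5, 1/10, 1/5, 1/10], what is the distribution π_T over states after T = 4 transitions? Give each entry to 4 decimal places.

t=0: π = [0.1000, 0.3000, 0.2000, 0.1000, 0.2000, 0.1000]
t=1: π = [0.1700, 0.1500, 0.1200, 0.2400, 0.2000, 0.1200]
t=2: π = [0.1920, 0.1440, 0.1200, 0.2410, 0.1620, 0.1410]
t=3: π = [0.1905, 0.1477, 0.1162, 0.2453, 0.1570, 0.1433]
t=4: π = [0.1907, 0.1482, 0.1157, 0.2450, 0.1569, 0.1436]

π = [0.1907, 0.1482, 0.1157, 0.2450, 0.1569, 0.1436]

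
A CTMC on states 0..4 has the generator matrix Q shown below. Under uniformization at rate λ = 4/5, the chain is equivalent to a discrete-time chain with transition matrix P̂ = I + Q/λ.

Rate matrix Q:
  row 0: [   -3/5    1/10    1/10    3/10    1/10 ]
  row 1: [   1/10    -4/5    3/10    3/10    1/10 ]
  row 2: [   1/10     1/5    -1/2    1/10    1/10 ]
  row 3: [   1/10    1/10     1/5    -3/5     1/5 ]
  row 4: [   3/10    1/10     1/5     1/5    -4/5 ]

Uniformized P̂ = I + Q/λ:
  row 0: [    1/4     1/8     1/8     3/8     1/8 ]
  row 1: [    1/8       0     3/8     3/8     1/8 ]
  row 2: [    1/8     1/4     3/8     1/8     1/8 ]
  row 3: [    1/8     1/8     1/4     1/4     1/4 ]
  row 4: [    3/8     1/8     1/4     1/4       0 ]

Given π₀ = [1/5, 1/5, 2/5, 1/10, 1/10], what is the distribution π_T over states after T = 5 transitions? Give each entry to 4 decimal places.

π = [0.1827, 0.1422, 0.2800, 0.2556, 0.1395]

t=0: π = [0.2000, 0.2000, 0.4000, 0.1000, 0.1000]
t=1: π = [0.1750, 0.1500, 0.3000, 0.2500, 0.1250]
t=2: π = [0.1781, 0.1438, 0.2844, 0.2531, 0.1406]
t=3: π = [0.1824, 0.1426, 0.2813, 0.2547, 0.1391]
t=4: π = [0.1826, 0.1423, 0.2802, 0.2555, 0.1395]
t=5: π = [0.1827, 0.1422, 0.2800, 0.2556, 0.1395]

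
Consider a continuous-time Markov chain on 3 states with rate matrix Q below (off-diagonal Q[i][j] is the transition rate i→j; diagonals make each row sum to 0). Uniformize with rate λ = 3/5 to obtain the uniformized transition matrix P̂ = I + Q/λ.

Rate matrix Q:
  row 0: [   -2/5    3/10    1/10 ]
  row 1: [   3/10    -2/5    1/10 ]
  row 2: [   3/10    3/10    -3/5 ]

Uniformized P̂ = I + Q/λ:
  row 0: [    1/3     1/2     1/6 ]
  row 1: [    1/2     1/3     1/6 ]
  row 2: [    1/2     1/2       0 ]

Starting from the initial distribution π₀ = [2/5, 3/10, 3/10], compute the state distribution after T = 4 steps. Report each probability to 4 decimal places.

t=0: π = [0.4000, 0.3000, 0.3000]
t=1: π = [0.4333, 0.4500, 0.1167]
t=2: π = [0.4278, 0.4250, 0.1472]
t=3: π = [0.4287, 0.4292, 0.1421]
t=4: π = [0.4285, 0.4285, 0.1430]

π = [0.4285, 0.4285, 0.1430]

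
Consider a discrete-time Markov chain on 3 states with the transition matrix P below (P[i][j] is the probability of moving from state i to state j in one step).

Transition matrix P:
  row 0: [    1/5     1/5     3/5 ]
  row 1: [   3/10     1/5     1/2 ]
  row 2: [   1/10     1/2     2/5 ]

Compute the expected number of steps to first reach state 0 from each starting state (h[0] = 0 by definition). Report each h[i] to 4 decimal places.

h = [0.0000, 4.7826, 5.6522]

First-step conditioning: h[0] = 0; for i ≠ 0, h[i] = 1 + Σ_k P[i][k]·h[k].
  h[1] = 1 + 1/5·h[1] + 1/2·h[2]
  h[2] = 1 + 1/2·h[1] + 2/5·h[2]
Solving the 2×2 linear system over states ≠ 0 gives exactly h = [0, 110/23, 130/23] (h[0] = 0 is the target).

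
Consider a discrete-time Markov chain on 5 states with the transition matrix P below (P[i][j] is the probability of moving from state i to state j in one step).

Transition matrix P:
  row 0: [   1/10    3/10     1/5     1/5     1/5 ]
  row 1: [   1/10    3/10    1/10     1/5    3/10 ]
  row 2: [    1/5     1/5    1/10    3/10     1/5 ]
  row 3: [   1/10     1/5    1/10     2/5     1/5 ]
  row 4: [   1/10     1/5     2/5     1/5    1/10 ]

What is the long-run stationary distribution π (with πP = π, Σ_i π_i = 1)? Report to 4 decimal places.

Balance equations π_j = Σ_i π_i·P[i][j]:
  π_0 = 1/10·π_0 + 1/10·π_1 + 1/5·π_2 + 1/10·π_3 + 1/10·π_4
  π_1 = 3/10·π_0 + 3/10·π_1 + 1/5·π_2 + 1/5·π_3 + 1/5·π_4
  π_2 = 1/5·π_0 + 1/10·π_1 + 1/10·π_2 + 1/10·π_3 + 2/5·π_4
  π_3 = 1/5·π_0 + 1/5·π_1 + 3/10·π_2 + 2/5·π_3 + 1/5·π_4
  normalize: π_0 + π_1 + π_2 + π_3 + π_4 = 1
Solving the linear system gives exactly π = [383/3266, 2305/9798, 282/1633, 887/3266, 1991/9798].

π = [0.1173, 0.2353, 0.1727, 0.2716, 0.2032]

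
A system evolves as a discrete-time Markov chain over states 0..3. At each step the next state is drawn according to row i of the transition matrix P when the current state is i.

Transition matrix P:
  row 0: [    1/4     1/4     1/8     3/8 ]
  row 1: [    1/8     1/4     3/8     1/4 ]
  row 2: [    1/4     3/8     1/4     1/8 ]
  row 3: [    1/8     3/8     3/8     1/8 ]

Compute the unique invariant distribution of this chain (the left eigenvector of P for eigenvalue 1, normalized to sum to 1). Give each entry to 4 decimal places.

Balance equations π_j = Σ_i π_i·P[i][j]:
  π_0 = 1/4·π_0 + 1/8·π_1 + 1/4·π_2 + 1/8·π_3
  π_1 = 1/4·π_0 + 1/4·π_1 + 3/8·π_2 + 3/8·π_3
  π_2 = 1/8·π_0 + 3/8·π_1 + 1/4·π_2 + 3/8·π_3
  normalize: π_0 + π_1 + π_2 + π_3 = 1
Solving the linear system gives exactly π = [12/65, 61/195, 19/65, 41/195].

π = [0.1846, 0.3128, 0.2923, 0.2103]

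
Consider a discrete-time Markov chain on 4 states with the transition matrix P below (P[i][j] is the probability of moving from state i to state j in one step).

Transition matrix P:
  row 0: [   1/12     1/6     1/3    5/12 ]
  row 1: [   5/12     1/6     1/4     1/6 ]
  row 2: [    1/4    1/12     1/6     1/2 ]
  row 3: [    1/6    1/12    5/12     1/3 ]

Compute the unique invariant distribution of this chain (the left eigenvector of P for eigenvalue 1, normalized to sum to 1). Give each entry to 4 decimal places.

Balance equations π_j = Σ_i π_i·P[i][j]:
  π_0 = 1/12·π_0 + 5/12·π_1 + 1/4·π_2 + 1/6·π_3
  π_1 = 1/6·π_0 + 1/6·π_1 + 1/12·π_2 + 1/12·π_3
  π_2 = 1/3·π_0 + 1/4·π_1 + 1/6·π_2 + 5/12·π_3
  normalize: π_0 + π_1 + π_2 + π_3 = 1
Solving the linear system gives exactly π = [428/2113, 231/2113, 645/2113, 809/2113].

π = [0.2026, 0.1093, 0.3053, 0.3829]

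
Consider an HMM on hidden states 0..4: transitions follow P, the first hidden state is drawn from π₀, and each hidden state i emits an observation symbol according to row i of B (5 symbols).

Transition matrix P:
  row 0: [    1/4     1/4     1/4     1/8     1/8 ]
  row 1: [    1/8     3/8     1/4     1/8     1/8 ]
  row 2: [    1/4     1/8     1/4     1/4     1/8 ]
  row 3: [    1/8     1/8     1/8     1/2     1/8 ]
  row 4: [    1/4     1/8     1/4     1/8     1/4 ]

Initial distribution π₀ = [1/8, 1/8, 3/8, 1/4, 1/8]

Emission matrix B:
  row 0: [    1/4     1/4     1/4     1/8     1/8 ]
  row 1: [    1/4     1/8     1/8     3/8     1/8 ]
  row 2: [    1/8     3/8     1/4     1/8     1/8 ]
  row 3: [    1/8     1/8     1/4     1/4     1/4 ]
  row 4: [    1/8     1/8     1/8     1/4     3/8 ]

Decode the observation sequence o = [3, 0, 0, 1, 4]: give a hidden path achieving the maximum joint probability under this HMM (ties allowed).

path = [1, 1, 1, 2, 3]

t=0: δ = [1.562e-02, 4.688e-02, 4.688e-02, 6.250e-02, 3.125e-02]  (obs o_0=3)
t=1: δ = [2.930e-03, 4.395e-03, 1.465e-03, 3.906e-03, 9.766e-04]  ψ = [2, 1, 1, 3, 3]  (obs o_1=0)
t=2: δ = [1.831e-04, 4.120e-04, 1.373e-04, 2.441e-04, 6.866e-05]  ψ = [0, 1, 1, 3, 1]  (obs o_2=0)
t=3: δ = [1.287e-05, 1.931e-05, 3.862e-05, 1.526e-05, 6.437e-06]  ψ = [1, 1, 1, 3, 1]  (obs o_3=1)
t=4: δ = [1.207e-06, 9.052e-07, 1.207e-06, 2.414e-06, 1.810e-06]  ψ = [2, 1, 2, 2, 2]  (obs o_4=4)
backtrack: best end state = 3; path = [1, 1, 1, 2, 3]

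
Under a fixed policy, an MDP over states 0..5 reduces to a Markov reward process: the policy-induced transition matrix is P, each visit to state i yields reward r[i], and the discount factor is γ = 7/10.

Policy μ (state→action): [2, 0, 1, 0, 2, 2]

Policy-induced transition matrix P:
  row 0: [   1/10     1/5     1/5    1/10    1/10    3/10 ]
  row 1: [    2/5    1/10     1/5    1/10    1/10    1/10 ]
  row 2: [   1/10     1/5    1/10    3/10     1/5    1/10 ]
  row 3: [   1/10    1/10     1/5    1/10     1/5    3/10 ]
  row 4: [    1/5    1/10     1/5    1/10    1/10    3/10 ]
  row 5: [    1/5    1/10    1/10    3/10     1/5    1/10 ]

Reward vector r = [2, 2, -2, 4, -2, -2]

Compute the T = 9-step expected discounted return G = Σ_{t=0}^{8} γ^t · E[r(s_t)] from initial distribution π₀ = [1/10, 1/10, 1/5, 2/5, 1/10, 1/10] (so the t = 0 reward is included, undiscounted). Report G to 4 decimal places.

G = 1.6807

t=0: π = [0.1000, 0.1000, 0.2000, 0.4000, 0.1000, 0.1000], E[r] = 1.2000, γ^t·E[r] = 1.200000, running G = 1.200000
t=1: π = [0.1500, 0.1300, 0.1700, 0.1600, 0.1700, 0.2200], E[r] = 0.0800, γ^t·E[r] = 0.056000, running G = 1.256000
t=2: π = [0.1780, 0.1320, 0.1610, 0.1780, 0.1550, 0.1960], E[r] = 0.3080, γ^t·E[r] = 0.150920, running G = 1.406920
t=3: π = [0.1747, 0.1339, 0.1643, 0.1714, 0.1535, 0.2022], E[r] = 0.2628, γ^t·E[r] = 0.090140, running G = 1.497060
t=4: π = [0.1757, 0.1339, 0.1634, 0.1733, 0.1538, 0.1999], E[r] = 0.2784, γ^t·E[r] = 0.066834, running G = 1.563895
t=5: π = [0.1755, 0.1339, 0.1637, 0.1727, 0.1537, 0.2006], E[r] = 0.2737, γ^t·E[r] = 0.046005, running G = 1.609899
t=6: π = [0.1756, 0.1339, 0.1636, 0.1728, 0.1537, 0.2004], E[r] = 0.2752, γ^t·E[r] = 0.032371, running G = 1.642271
t=7: π = [0.1756, 0.1339, 0.1636, 0.1728, 0.1537, 0.2004], E[r] = 0.2747, γ^t·E[r] = 0.022626, running G = 1.664896
t=8: π = [0.1756, 0.1339, 0.1636, 0.1728, 0.1537, 0.2004], E[r] = 0.2749, γ^t·E[r] = 0.015845, running G = 1.680741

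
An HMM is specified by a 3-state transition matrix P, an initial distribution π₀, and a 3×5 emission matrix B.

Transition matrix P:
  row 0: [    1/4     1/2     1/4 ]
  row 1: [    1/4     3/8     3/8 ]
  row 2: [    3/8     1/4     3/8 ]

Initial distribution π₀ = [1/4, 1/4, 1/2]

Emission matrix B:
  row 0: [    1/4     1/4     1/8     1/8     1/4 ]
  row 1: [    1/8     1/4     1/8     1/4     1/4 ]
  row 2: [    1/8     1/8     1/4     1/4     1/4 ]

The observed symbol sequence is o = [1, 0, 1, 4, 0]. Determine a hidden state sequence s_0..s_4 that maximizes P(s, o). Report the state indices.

path = [2, 0, 1, 2, 0]

t=0: δ = [6.250e-02, 6.250e-02, 6.250e-02]  (obs o_0=1)
t=1: δ = [5.859e-03, 3.906e-03, 2.930e-03]  ψ = [2, 0, 1]  (obs o_1=0)
t=2: δ = [3.662e-04, 7.324e-04, 1.831e-04]  ψ = [0, 0, 0]  (obs o_2=1)
t=3: δ = [4.578e-05, 6.866e-05, 6.866e-05]  ψ = [1, 1, 1]  (obs o_3=4)
t=4: δ = [6.437e-06, 3.219e-06, 3.219e-06]  ψ = [2, 1, 1]  (obs o_4=0)
backtrack: best end state = 0; path = [2, 0, 1, 2, 0]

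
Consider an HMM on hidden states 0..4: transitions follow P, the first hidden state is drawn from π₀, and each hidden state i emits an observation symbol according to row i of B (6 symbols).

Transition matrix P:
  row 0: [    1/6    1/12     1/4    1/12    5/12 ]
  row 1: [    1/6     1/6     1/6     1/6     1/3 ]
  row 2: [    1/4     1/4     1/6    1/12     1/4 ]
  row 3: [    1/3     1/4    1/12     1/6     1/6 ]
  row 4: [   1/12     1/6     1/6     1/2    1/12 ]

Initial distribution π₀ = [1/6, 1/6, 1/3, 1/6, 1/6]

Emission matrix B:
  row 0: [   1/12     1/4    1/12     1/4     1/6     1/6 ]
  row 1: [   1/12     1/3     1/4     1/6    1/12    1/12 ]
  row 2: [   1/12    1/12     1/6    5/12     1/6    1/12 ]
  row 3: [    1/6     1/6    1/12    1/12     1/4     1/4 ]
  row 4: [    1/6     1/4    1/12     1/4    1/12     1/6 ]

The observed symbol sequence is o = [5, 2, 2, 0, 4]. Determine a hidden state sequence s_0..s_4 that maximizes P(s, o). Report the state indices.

t=0: δ = [2.778e-02, 1.389e-02, 2.778e-02, 4.167e-02, 2.778e-02]  (obs o_0=5)
t=1: δ = [1.157e-03, 2.604e-03, 1.157e-03, 1.157e-03, 9.645e-04]  ψ = [3, 3, 0, 4, 0]  (obs o_1=2)
t=2: δ = [3.617e-05, 1.085e-04, 7.234e-05, 4.019e-05, 7.234e-05]  ψ = [1, 1, 1, 4, 1]  (obs o_2=2)
t=3: δ = [1.507e-06, 1.507e-06, 1.507e-06, 6.028e-06, 6.028e-06]  ψ = [1, 1, 1, 4, 1]  (obs o_3=0)
t=4: δ = [3.349e-07, 1.256e-07, 1.674e-07, 7.535e-07, 8.372e-08]  ψ = [3, 3, 4, 4, 3]  (obs o_4=4)
backtrack: best end state = 3; path = [3, 1, 1, 4, 3]

path = [3, 1, 1, 4, 3]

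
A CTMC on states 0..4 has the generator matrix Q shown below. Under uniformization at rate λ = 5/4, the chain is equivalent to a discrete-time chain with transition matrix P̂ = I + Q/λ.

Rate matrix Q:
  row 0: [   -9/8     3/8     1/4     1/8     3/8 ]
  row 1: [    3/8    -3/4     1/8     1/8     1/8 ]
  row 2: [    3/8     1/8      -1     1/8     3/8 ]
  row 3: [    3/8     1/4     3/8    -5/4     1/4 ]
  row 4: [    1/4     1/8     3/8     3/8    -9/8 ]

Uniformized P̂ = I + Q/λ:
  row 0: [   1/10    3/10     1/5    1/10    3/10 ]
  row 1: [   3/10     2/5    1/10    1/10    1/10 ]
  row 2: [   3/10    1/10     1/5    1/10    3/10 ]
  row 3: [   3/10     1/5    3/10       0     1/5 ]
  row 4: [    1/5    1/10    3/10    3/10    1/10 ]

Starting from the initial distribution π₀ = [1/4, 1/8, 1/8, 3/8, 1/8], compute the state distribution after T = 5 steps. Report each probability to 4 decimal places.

t=0: π = [0.2500, 0.1250, 0.1250, 0.3750, 0.1250]
t=1: π = [0.2375, 0.2250, 0.2375, 0.0875, 0.2125]
t=2: π = [0.2313, 0.2238, 0.2075, 0.1338, 0.2038]
t=3: π = [0.2334, 0.2268, 0.2114, 0.1274, 0.2011]
t=4: π = [0.2332, 0.2274, 0.2102, 0.1275, 0.2017]
t=5: π = [0.2332, 0.2276, 0.2102, 0.1276, 0.2014]

π = [0.2332, 0.2276, 0.2102, 0.1276, 0.2014]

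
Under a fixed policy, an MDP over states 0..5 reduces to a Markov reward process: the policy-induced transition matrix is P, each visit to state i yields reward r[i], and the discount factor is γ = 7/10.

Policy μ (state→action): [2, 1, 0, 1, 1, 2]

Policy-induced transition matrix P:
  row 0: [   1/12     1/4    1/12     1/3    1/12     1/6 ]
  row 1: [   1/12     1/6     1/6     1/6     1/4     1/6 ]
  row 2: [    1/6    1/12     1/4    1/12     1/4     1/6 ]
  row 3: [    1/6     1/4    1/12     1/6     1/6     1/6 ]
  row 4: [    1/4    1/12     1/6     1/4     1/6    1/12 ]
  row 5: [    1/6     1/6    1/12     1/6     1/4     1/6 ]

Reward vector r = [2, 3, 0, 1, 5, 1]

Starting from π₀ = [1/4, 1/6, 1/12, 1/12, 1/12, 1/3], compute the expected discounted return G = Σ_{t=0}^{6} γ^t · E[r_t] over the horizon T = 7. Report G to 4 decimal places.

G = 6.2359

t=0: π = [0.2500, 0.1667, 0.0833, 0.0833, 0.0833, 0.3333], E[r] = 1.8333, γ^t·E[r] = 1.833333, running G = 1.833333
t=1: π = [0.1389, 0.1806, 0.1181, 0.2083, 0.1944, 0.1597], E[r] = 2.1597, γ^t·E[r] = 1.511806, running G = 3.345139
t=2: π = [0.1563, 0.1696, 0.1343, 0.1962, 0.1933, 0.1505], E[r] = 2.1343, γ^t·E[r] = 1.045787, running G = 4.390926
t=3: π = [0.1556, 0.1687, 0.1359, 0.1976, 0.1915, 0.1506], E[r] = 2.1232, γ^t·E[r] = 0.728246, running G = 5.119172
t=4: π = [0.1556, 0.1688, 0.1360, 0.1972, 0.1916, 0.1507], E[r] = 2.1238, γ^t·E[r] = 0.509914, running G = 5.629087
t=5: π = [0.1556, 0.1688, 0.1360, 0.1972, 0.1917, 0.1507], E[r] = 2.1237, γ^t·E[r] = 0.356937, running G = 5.986024
t=6: π = [0.1556, 0.1688, 0.1360, 0.1972, 0.1917, 0.1507], E[r] = 2.1237, γ^t·E[r] = 0.249854, running G = 6.235877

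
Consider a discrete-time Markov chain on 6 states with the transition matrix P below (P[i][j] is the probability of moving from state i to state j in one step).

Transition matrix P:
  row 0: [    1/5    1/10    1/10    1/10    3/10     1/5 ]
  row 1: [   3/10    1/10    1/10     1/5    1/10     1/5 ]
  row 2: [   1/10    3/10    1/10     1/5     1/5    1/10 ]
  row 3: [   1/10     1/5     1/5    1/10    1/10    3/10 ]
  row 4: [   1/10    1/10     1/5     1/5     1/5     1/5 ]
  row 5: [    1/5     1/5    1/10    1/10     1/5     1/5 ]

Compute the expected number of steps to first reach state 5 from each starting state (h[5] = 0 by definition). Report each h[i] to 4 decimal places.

h = [4.9679, 4.9225, 5.4101, 4.5111, 4.9666, 0.0000]

First-step conditioning: h[5] = 0; for i ≠ 5, h[i] = 1 + Σ_k P[i][k]·h[k].
  h[0] = 1 + 1/5·h[0] + 1/10·h[1] + 1/10·h[2] + 1/10·h[3] + 3/10·h[4]
  h[1] = 1 + 3/10·h[0] + 1/10·h[1] + 1/10·h[2] + 1/5·h[3] + 1/10·h[4]
  h[2] = 1 + 1/10·h[0] + 3/10·h[1] + 1/10·h[2] + 1/5·h[3] + 1/5·h[4]
  h[3] = 1 + 1/10·h[0] + 1/5·h[1] + 1/5·h[2] + 1/10·h[3] + 1/10·h[4]
  h[4] = 1 + 1/10·h[0] + 1/10·h[1] + 1/5·h[2] + 1/5·h[3] + 1/5·h[4]
Solving the 5×5 linear system over states ≠ 5 gives exactly h = [18595/3743, 18425/3743, 20250/3743, 16885/3743, 18590/3743, 0] (h[5] = 0 is the target).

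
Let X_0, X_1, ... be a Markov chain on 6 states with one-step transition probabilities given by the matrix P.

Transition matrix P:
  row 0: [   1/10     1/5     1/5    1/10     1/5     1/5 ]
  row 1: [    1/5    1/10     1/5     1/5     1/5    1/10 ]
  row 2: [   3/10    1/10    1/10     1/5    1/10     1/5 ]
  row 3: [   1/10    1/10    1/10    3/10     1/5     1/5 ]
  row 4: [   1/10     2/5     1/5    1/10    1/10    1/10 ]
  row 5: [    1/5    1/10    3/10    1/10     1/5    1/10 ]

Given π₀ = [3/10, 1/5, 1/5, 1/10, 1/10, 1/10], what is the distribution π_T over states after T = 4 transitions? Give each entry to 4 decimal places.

t=0: π = [0.3000, 0.2000, 0.2000, 0.1000, 0.1000, 0.1000]
t=1: π = [0.1700, 0.1600, 0.1800, 0.1600, 0.1700, 0.1600]
t=2: π = [0.1680, 0.1680, 0.1820, 0.1660, 0.1650, 0.1510]
t=3: π = [0.1683, 0.1663, 0.1803, 0.1682, 0.1653, 0.1516]
t=4: π = [0.1679, 0.1664, 0.1803, 0.1683, 0.1654, 0.1517]

π = [0.1679, 0.1664, 0.1803, 0.1683, 0.1654, 0.1517]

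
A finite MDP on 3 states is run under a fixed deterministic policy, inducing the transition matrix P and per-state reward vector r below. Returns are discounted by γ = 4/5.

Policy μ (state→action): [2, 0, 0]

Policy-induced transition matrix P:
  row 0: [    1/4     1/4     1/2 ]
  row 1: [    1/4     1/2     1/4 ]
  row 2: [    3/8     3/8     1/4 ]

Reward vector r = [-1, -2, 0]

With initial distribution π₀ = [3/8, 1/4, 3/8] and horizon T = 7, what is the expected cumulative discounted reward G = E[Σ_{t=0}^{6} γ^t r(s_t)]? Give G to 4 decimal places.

t=0: π = [0.3750, 0.2500, 0.3750], E[r] = -0.8750, γ^t·E[r] = -0.875000, running G = -0.875000
t=1: π = [0.2969, 0.3594, 0.3438], E[r] = -1.0156, γ^t·E[r] = -0.812500, running G = -1.687500
t=2: π = [0.2930, 0.3828, 0.3242], E[r] = -1.0586, γ^t·E[r] = -0.677500, running G = -2.365000
t=3: π = [0.2905, 0.3862, 0.3232], E[r] = -1.0630, γ^t·E[r] = -0.544250, running G = -2.909250
t=4: π = [0.2904, 0.3870, 0.3226], E[r] = -1.0643, γ^t·E[r] = -0.435950, running G = -3.345200
t=5: π = [0.2903, 0.3871, 0.3226], E[r] = -1.0645, γ^t·E[r] = -0.348805, running G = -3.694005
t=6: π = [0.2903, 0.3871, 0.3226], E[r] = -1.0645, γ^t·E[r] = -0.279055, running G = -3.973060

G = -3.9731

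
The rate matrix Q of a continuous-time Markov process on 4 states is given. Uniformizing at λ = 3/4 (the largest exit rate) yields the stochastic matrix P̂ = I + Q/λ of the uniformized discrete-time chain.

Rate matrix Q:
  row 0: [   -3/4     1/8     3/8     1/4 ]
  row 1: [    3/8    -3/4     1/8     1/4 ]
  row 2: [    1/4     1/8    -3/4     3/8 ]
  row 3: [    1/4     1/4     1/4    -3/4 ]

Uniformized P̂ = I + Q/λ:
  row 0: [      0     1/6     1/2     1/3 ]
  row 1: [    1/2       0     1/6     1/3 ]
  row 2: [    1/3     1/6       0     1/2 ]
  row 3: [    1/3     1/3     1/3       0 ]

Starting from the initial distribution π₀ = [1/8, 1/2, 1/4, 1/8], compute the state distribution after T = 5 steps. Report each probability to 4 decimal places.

t=0: π = [0.1250, 0.5000, 0.2500, 0.1250]
t=1: π = [0.3750, 0.1042, 0.1875, 0.3333]
t=2: π = [0.2257, 0.2049, 0.3160, 0.2535]
t=3: π = [0.2922, 0.1748, 0.2315, 0.3015]
t=4: π = [0.2650, 0.1878, 0.2758, 0.2714]
t=5: π = [0.2763, 0.1806, 0.2543, 0.2888]

π = [0.2763, 0.1806, 0.2543, 0.2888]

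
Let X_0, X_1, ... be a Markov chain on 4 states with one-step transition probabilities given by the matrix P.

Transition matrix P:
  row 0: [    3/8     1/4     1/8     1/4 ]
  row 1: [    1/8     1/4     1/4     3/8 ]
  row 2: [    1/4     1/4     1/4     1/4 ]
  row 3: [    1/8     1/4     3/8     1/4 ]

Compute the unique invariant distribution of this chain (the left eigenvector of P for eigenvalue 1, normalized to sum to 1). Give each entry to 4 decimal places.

π = [0.2098, 0.2500, 0.2589, 0.2813]

Balance equations π_j = Σ_i π_i·P[i][j]:
  π_0 = 3/8·π_0 + 1/8·π_1 + 1/4·π_2 + 1/8·π_3
  π_1 = 1/4·π_0 + 1/4·π_1 + 1/4·π_2 + 1/4·π_3
  π_2 = 1/8·π_0 + 1/4·π_1 + 1/4·π_2 + 3/8·π_3
  normalize: π_0 + π_1 + π_2 + π_3 = 1
Solving the linear system gives exactly π = [47/224, 1/4, 29/112, 9/32].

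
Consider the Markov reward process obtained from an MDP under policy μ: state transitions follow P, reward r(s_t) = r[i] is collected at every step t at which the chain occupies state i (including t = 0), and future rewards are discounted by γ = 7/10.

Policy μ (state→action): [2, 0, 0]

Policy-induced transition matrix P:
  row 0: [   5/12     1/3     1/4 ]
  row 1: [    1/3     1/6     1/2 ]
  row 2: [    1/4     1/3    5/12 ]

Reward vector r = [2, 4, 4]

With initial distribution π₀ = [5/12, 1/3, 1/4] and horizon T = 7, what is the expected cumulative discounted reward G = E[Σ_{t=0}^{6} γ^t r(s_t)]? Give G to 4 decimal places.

G = 10.0201

t=0: π = [0.4167, 0.3333, 0.2500], E[r] = 3.1667, γ^t·E[r] = 3.166667, running G = 3.166667
t=1: π = [0.3472, 0.2778, 0.3750], E[r] = 3.3056, γ^t·E[r] = 2.313889, running G = 5.480556
t=2: π = [0.3310, 0.2870, 0.3819], E[r] = 3.3380, γ^t·E[r] = 1.635602, running G = 7.116157
t=3: π = [0.3291, 0.2855, 0.3854], E[r] = 3.3418, γ^t·E[r] = 1.146245, running G = 8.262402
t=4: π = [0.3286, 0.2858, 0.3856], E[r] = 3.3427, γ^t·E[r] = 0.802587, running G = 9.064989
t=5: π = [0.3286, 0.2857, 0.3857], E[r] = 3.3428, γ^t·E[r] = 0.561829, running G = 9.626819
t=6: π = [0.3286, 0.2857, 0.3857], E[r] = 3.3429, γ^t·E[r] = 0.393283, running G = 10.020102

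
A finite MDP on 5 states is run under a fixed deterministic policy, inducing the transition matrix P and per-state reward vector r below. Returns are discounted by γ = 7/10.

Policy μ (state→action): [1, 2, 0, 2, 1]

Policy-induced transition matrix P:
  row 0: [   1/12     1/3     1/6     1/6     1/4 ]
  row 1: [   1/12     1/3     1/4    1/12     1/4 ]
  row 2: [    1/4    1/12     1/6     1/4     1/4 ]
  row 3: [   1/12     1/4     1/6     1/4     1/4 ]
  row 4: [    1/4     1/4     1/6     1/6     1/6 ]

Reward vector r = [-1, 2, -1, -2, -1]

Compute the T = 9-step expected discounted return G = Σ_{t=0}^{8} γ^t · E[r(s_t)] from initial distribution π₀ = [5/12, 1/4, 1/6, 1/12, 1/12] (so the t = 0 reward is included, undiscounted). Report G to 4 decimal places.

t=0: π = [0.4167, 0.2500, 0.1667, 0.0833, 0.0833], E[r] = -0.3333, γ^t·E[r] = -0.333333, running G = -0.333333
t=1: π = [0.1250, 0.2778, 0.1875, 0.1667, 0.2431], E[r] = -0.3333, γ^t·E[r] = -0.233333, running G = -0.566667
t=2: π = [0.1551, 0.2523, 0.1898, 0.1730, 0.2297], E[r] = -0.4161, γ^t·E[r] = -0.203883, running G = -0.770550
t=3: π = [0.1533, 0.2523, 0.1877, 0.1759, 0.2309], E[r] = -0.4189, γ^t·E[r] = -0.143694, running G = -0.914244
t=4: π = [0.1531, 0.2525, 0.1877, 0.1759, 0.2308], E[r] = -0.4184, γ^t·E[r] = -0.100456, running G = -1.014699
t=5: π = [0.1531, 0.2525, 0.1877, 0.1759, 0.2308], E[r] = -0.4184, γ^t·E[r] = -0.070316, running G = -1.085015
t=6: π = [0.1531, 0.2525, 0.1877, 0.1759, 0.2308], E[r] = -0.4184, γ^t·E[r] = -0.049222, running G = -1.134237
t=7: π = [0.1531, 0.2525, 0.1877, 0.1759, 0.2308], E[r] = -0.4184, γ^t·E[r] = -0.034456, running G = -1.168693
t=8: π = [0.1531, 0.2525, 0.1877, 0.1759, 0.2308], E[r] = -0.4184, γ^t·E[r] = -0.024119, running G = -1.192812

G = -1.1928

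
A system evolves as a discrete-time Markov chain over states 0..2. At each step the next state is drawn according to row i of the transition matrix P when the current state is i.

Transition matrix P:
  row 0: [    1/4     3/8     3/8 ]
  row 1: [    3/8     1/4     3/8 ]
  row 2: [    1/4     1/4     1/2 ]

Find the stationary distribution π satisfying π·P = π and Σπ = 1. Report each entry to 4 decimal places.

Balance equations π_j = Σ_i π_i·P[i][j]:
  π_0 = 1/4·π_0 + 3/8·π_1 + 1/4·π_2
  π_1 = 3/8·π_0 + 1/4·π_1 + 1/4·π_2
  normalize: π_0 + π_1 + π_2 = 1
Solving the linear system gives exactly π = [2/7, 2/7, 3/7].

π = [0.2857, 0.2857, 0.4286]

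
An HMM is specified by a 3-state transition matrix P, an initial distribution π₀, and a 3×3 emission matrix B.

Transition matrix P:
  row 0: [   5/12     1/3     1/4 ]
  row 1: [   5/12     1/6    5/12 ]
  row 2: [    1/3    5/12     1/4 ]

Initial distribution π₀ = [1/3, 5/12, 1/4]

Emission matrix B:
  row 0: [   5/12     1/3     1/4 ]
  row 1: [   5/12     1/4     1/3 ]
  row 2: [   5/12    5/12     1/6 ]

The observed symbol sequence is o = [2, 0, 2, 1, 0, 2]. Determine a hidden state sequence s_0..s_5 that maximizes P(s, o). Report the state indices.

path = [1, 2, 1, 2, 1, 0]

t=0: δ = [8.333e-02, 1.389e-01, 4.167e-02]  (obs o_0=2)
t=1: δ = [2.411e-02, 1.157e-02, 2.411e-02]  ψ = [1, 0, 1]  (obs o_1=0)
t=2: δ = [2.512e-03, 3.349e-03, 1.005e-03]  ψ = [0, 2, 0]  (obs o_2=2)
t=3: δ = [4.651e-04, 2.093e-04, 5.814e-04]  ψ = [1, 0, 1]  (obs o_3=1)
t=4: δ = [8.075e-05, 1.009e-04, 6.056e-05]  ψ = [0, 2, 2]  (obs o_4=0)
t=5: δ = [1.051e-05, 8.973e-06, 7.010e-06]  ψ = [1, 0, 1]  (obs o_5=2)
backtrack: best end state = 0; path = [1, 2, 1, 2, 1, 0]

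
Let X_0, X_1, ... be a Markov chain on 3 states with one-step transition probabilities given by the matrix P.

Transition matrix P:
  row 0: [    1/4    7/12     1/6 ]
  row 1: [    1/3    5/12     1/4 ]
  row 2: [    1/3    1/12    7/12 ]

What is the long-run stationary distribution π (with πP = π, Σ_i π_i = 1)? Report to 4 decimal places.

Balance equations π_j = Σ_i π_i·P[i][j]:
  π_0 = 1/4·π_0 + 1/3·π_1 + 1/3·π_2
  π_1 = 7/12·π_0 + 5/12·π_1 + 1/12·π_2
  normalize: π_0 + π_1 + π_2 = 1
Solving the linear system gives exactly π = [4/13, 37/104, 35/104].

π = [0.3077, 0.3558, 0.3365]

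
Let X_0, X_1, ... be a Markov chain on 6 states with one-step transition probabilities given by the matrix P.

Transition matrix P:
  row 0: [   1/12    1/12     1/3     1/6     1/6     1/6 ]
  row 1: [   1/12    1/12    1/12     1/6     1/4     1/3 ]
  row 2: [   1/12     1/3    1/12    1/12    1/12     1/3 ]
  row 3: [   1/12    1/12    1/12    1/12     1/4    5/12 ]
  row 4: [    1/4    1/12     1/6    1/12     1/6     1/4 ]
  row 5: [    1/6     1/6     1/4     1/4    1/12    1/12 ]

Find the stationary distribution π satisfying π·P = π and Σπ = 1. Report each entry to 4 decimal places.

π = [0.1301, 0.1466, 0.1703, 0.1479, 0.1563, 0.2488]

Balance equations π_j = Σ_i π_i·P[i][j]:
  π_0 = 1/12·π_0 + 1/12·π_1 + 1/12·π_2 + 1/12·π_3 + 1/4·π_4 + 1/6·π_5
  π_1 = 1/12·π_0 + 1/12·π_1 + 1/3·π_2 + 1/12·π_3 + 1/12·π_4 + 1/6·π_5
  π_2 = 1/3·π_0 + 1/12·π_1 + 1/12·π_2 + 1/12·π_3 + 1/6·π_4 + 1/4·π_5
  π_3 = 1/6·π_0 + 1/6·π_1 + 1/12·π_2 + 1/12·π_3 + 1/12·π_4 + 1/4·π_5
  π_4 = 1/6·π_0 + 1/4·π_1 + 1/12·π_2 + 1/4·π_3 + 1/6·π_4 + 1/12·π_5
  normalize: π_0 + π_1 + π_2 + π_3 + π_4 + π_5 = 1
Solving the linear system gives exactly π = [24254/186411, 27337/186411, 31754/186411, 27562/186411, 9711/62137, 15457/62137].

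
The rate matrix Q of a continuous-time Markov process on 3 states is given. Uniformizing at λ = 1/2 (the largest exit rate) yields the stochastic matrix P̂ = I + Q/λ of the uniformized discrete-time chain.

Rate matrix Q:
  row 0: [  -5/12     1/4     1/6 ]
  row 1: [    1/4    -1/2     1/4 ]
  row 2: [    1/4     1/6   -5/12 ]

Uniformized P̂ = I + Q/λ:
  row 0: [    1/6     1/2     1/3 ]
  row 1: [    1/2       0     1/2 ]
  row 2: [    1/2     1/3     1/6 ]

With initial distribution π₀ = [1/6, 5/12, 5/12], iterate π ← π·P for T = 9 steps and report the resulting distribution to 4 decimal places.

π = [0.3750, 0.2968, 0.3282]

t=0: π = [0.1667, 0.4167, 0.4167]
t=1: π = [0.4444, 0.2222, 0.3333]
t=2: π = [0.3519, 0.3333, 0.3148]
t=3: π = [0.3827, 0.2809, 0.3364]
t=4: π = [0.3724, 0.3035, 0.3241]
t=5: π = [0.3759, 0.2942, 0.3299]
t=6: π = [0.3747, 0.2979, 0.3274]
t=7: π = [0.3751, 0.2965, 0.3284]
t=8: π = [0.3750, 0.2970, 0.3280]
t=9: π = [0.3750, 0.2968, 0.3282]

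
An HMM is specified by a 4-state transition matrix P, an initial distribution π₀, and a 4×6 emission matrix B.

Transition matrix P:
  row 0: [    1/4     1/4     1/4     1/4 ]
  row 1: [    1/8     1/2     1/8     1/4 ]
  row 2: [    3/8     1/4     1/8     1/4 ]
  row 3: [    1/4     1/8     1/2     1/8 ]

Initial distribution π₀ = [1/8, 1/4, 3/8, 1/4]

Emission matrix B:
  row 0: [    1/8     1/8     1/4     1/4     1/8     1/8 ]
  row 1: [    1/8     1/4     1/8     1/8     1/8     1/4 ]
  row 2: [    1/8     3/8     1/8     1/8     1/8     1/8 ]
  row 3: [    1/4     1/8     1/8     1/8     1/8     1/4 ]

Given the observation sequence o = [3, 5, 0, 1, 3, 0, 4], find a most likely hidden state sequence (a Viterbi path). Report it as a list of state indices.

t=0: δ = [3.125e-02, 3.125e-02, 4.688e-02, 3.125e-02]  (obs o_0=3)
t=1: δ = [2.197e-03, 3.906e-03, 1.953e-03, 2.930e-03]  ψ = [2, 1, 3, 2]  (obs o_1=5)
t=2: δ = [9.155e-05, 2.441e-04, 1.831e-04, 2.441e-04]  ψ = [2, 1, 3, 1]  (obs o_2=0)
t=3: δ = [8.583e-06, 3.052e-05, 4.578e-05, 7.629e-06]  ψ = [2, 1, 3, 1]  (obs o_3=1)
t=4: δ = [4.292e-06, 1.907e-06, 7.153e-07, 1.431e-06]  ψ = [2, 1, 2, 2]  (obs o_4=3)
t=5: δ = [1.341e-07, 1.341e-07, 1.341e-07, 2.682e-07]  ψ = [0, 0, 0, 0]  (obs o_5=0)
t=6: δ = [8.382e-09, 8.382e-09, 1.676e-08, 4.191e-09]  ψ = [3, 1, 3, 0]  (obs o_6=4)
backtrack: best end state = 2; path = [1, 1, 3, 2, 0, 3, 2]

path = [1, 1, 3, 2, 0, 3, 2]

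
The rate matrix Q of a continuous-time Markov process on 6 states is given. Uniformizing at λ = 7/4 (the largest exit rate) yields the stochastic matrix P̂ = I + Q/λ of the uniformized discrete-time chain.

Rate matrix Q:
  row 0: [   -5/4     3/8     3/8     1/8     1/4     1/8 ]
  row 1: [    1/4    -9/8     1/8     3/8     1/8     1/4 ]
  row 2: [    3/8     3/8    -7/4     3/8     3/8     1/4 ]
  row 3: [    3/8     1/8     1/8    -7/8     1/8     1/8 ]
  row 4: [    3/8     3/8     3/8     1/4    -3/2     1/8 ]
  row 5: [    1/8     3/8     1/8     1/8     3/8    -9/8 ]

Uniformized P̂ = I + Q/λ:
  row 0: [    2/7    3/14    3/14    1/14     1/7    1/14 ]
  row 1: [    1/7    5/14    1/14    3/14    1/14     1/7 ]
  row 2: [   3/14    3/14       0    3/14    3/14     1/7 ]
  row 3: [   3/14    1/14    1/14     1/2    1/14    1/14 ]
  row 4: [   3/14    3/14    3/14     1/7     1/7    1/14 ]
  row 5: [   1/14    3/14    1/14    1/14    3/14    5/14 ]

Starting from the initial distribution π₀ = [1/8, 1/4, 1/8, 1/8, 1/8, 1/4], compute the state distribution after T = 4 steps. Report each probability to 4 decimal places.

π = [0.1931, 0.2140, 0.1096, 0.2204, 0.1294, 0.1335]

t=0: π = [0.1250, 0.2500, 0.1250, 0.1250, 0.1250, 0.2500]
t=1: π = [0.1696, 0.2321, 0.0982, 0.1875, 0.1429, 0.1696]
t=2: π = [0.1856, 0.2207, 0.1091, 0.2092, 0.1320, 0.1435]
t=3: π = [0.1913, 0.2159, 0.1090, 0.2176, 0.1302, 0.1360]
t=4: π = [0.1931, 0.2140, 0.1096, 0.2204, 0.1294, 0.1335]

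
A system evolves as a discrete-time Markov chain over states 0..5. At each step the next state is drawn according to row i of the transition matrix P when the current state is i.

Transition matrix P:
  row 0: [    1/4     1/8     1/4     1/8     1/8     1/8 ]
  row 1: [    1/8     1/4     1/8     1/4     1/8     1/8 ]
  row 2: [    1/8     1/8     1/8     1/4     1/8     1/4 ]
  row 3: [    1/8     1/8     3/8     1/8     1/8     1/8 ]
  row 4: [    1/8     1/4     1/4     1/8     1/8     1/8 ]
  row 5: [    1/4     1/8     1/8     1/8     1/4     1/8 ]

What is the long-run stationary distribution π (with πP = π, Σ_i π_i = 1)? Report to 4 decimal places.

Balance equations π_j = Σ_i π_i·P[i][j]:
  π_0 = 1/4·π_0 + 1/8·π_1 + 1/8·π_2 + 1/8·π_3 + 1/8·π_4 + 1/4·π_5
  π_1 = 1/8·π_0 + 1/4·π_1 + 1/8·π_2 + 1/8·π_3 + 1/4·π_4 + 1/8·π_5
  π_2 = 1/4·π_0 + 1/8·π_1 + 1/8·π_2 + 3/8·π_3 + 1/4·π_4 + 1/8·π_5
  π_3 = 1/8·π_0 + 1/4·π_1 + 1/4·π_2 + 1/8·π_3 + 1/8·π_4 + 1/8·π_5
  π_4 = 1/8·π_0 + 1/8·π_1 + 1/8·π_2 + 1/8·π_3 + 1/8·π_4 + 1/4·π_5
  normalize: π_0 + π_1 + π_2 + π_3 + π_4 + π_5 = 1
Solving the linear system gives exactly π = [5304/32263, 5272/32263, 951/4609, 5524/32263, 663/4609, 695/4609].

π = [0.1644, 0.1634, 0.2063, 0.1712, 0.1438, 0.1508]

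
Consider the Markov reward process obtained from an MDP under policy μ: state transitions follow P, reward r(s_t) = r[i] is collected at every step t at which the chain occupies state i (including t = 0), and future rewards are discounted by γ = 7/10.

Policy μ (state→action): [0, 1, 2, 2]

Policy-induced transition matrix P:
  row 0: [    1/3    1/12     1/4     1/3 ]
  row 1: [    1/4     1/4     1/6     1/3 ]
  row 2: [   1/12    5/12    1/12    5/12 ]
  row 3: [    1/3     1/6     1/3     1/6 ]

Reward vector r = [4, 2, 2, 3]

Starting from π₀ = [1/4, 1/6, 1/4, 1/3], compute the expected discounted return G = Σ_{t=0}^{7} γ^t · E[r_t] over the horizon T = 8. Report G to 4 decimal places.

t=0: π = [0.2500, 0.1667, 0.2500, 0.3333], E[r] = 2.8333, γ^t·E[r] = 2.833333, running G = 2.833333
t=1: π = [0.2569, 0.2222, 0.2222, 0.2986], E[r] = 2.8125, γ^t·E[r] = 1.968750, running G = 4.802083
t=2: π = [0.2593, 0.2193, 0.2193, 0.3021], E[r] = 2.8206, γ^t·E[r] = 1.382095, running G = 6.184178
t=3: π = [0.2602, 0.2182, 0.2203, 0.3013], E[r] = 2.8217, γ^t·E[r] = 0.967847, running G = 7.152025
t=4: π = [0.2601, 0.2182, 0.2202, 0.3015], E[r] = 2.8216, γ^t·E[r] = 0.677471, running G = 7.829496
t=5: π = [0.2601, 0.2182, 0.2202, 0.3014], E[r] = 2.8216, γ^t·E[r] = 0.474231, running G = 8.303727
t=6: π = [0.2601, 0.2182, 0.2202, 0.3014], E[r] = 2.8216, γ^t·E[r] = 0.331961, running G = 8.635688
t=7: π = [0.2601, 0.2182, 0.2202, 0.3014], E[r] = 2.8216, γ^t·E[r] = 0.232373, running G = 8.868061

G = 8.8681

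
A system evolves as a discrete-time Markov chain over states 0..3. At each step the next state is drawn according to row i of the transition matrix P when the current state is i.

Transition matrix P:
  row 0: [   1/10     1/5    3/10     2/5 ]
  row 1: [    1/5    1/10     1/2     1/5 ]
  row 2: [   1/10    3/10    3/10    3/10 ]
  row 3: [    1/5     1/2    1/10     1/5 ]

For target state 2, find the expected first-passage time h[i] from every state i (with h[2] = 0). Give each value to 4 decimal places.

h = [3.3990, 2.7094, 0.0000, 3.7931]

First-step conditioning: h[2] = 0; for i ≠ 2, h[i] = 1 + Σ_k P[i][k]·h[k].
  h[0] = 1 + 1/10·h[0] + 1/5·h[1] + 2/5·h[3]
  h[1] = 1 + 1/5·h[0] + 1/10·h[1] + 1/5·h[3]
  h[3] = 1 + 1/5·h[0] + 1/2·h[1] + 1/5·h[3]
Solving the 3×3 linear system over states ≠ 2 gives exactly h = [690/203, 550/203, 0, 110/29] (h[2] = 0 is the target).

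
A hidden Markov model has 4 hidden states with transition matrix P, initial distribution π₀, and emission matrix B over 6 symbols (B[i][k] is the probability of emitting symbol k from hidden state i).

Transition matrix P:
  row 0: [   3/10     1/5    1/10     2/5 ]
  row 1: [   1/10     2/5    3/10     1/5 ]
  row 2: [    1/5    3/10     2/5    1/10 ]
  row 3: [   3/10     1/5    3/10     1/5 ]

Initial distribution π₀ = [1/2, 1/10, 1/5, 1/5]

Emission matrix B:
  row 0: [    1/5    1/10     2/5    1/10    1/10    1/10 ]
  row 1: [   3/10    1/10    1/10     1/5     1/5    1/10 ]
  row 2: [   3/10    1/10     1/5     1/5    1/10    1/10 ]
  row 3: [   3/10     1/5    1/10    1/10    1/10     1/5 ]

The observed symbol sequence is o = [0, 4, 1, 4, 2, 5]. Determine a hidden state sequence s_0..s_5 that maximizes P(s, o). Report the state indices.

path = [0, 0, 3, 0, 0, 3]

t=0: δ = [1.000e-01, 3.000e-02, 6.000e-02, 6.000e-02]  (obs o_0=0)
t=1: δ = [3.000e-03, 4.000e-03, 2.400e-03, 4.000e-03]  ψ = [0, 0, 2, 0]  (obs o_1=4)
t=2: δ = [1.200e-04, 1.600e-04, 1.200e-04, 2.400e-04]  ψ = [3, 1, 1, 0]  (obs o_2=1)
t=3: δ = [7.200e-06, 1.280e-05, 7.200e-06, 4.800e-06]  ψ = [3, 1, 3, 0]  (obs o_3=4)
t=4: δ = [8.640e-07, 5.120e-07, 7.680e-07, 2.880e-07]  ψ = [0, 1, 1, 0]  (obs o_4=2)
t=5: δ = [2.592e-08, 2.304e-08, 3.072e-08, 6.912e-08]  ψ = [0, 2, 2, 0]  (obs o_5=5)
backtrack: best end state = 3; path = [0, 0, 3, 0, 0, 3]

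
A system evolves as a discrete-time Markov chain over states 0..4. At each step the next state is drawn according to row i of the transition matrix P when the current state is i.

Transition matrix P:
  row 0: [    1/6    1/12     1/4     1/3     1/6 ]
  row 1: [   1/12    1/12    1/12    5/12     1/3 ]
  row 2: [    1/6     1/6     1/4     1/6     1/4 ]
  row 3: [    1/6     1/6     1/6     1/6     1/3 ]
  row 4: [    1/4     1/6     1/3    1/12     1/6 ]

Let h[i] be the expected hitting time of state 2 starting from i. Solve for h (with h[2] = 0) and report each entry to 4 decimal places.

First-step conditioning: h[2] = 0; for i ≠ 2, h[i] = 1 + Σ_k P[i][k]·h[k].
  h[0] = 1 + 1/6·h[0] + 1/12·h[1] + 1/3·h[3] + 1/6·h[4]
  h[1] = 1 + 1/12·h[0] + 1/12·h[1] + 5/12·h[3] + 1/3·h[4]
  h[3] = 1 + 1/6·h[0] + 1/6·h[1] + 1/6·h[3] + 1/3·h[4]
  h[4] = 1 + 1/4·h[0] + 1/6·h[1] + 1/12·h[3] + 1/6·h[4]
Solving the 4×4 linear system over states ≠ 2 gives exactly h = [57/13, 66/13, 0, 61/13, 4] (h[2] = 0 is the target).

h = [4.3846, 5.0769, 0.0000, 4.6923, 4.0000]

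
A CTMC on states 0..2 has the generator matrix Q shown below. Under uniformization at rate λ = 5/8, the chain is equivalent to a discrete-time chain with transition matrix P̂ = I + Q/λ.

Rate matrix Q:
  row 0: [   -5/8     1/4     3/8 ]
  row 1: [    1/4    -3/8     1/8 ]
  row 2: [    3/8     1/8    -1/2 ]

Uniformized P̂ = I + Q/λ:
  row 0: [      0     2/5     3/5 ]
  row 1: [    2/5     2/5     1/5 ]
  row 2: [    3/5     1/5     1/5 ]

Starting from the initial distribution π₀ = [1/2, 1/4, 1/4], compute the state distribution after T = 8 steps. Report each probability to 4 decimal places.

π = [0.3346, 0.3330, 0.3324]

t=0: π = [0.5000, 0.2500, 0.2500]
t=1: π = [0.2500, 0.3500, 0.4000]
t=2: π = [0.3800, 0.3200, 0.3000]
t=3: π = [0.3080, 0.3400, 0.3520]
t=4: π = [0.3472, 0.3296, 0.3232]
t=5: π = [0.3258, 0.3354, 0.3389]
t=6: π = [0.3375, 0.3322, 0.3303]
t=7: π = [0.3311, 0.3339, 0.3350]
t=8: π = [0.3346, 0.3330, 0.3324]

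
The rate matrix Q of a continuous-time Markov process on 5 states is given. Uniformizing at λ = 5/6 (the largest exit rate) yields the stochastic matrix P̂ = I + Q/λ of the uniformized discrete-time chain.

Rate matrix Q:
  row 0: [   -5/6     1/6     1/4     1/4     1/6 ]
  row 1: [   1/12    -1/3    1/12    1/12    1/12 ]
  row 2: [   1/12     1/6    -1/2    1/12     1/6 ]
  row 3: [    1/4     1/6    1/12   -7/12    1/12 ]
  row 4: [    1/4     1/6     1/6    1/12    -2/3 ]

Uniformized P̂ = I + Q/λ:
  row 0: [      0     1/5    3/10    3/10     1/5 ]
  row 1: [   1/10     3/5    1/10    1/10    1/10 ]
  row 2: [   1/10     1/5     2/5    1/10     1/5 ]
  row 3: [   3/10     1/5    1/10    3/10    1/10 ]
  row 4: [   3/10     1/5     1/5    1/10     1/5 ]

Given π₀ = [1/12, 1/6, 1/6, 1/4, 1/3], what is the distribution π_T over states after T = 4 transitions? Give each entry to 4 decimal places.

π = [0.1479, 0.3291, 0.2085, 0.1632, 0.1514]

t=0: π = [0.0833, 0.1667, 0.1667, 0.2500, 0.3333]
t=1: π = [0.2083, 0.2667, 0.2000, 0.1667, 0.1583]
t=2: π = [0.1442, 0.3067, 0.2175, 0.1750, 0.1567]
t=3: π = [0.1519, 0.3227, 0.2098, 0.1638, 0.1518]
t=4: π = [0.1479, 0.3291, 0.2085, 0.1632, 0.1514]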